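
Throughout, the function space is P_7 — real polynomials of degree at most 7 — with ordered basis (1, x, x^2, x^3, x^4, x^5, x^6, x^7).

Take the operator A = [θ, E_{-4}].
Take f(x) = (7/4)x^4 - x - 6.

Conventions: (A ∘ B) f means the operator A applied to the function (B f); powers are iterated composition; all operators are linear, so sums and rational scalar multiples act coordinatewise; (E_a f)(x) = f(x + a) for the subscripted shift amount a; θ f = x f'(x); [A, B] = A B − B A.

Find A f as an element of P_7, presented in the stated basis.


g(x) = 28x^3 - 336x^2 + 1344x - 1796

E_{-4} f = (7/4)x^4 - 28x^3 + 168x^2 - 449x + 446
θ E_{-4} f = 7x^4 - 84x^3 + 336x^2 - 449x
θ f = 7x^4 - x
E_{-4} θ f = 7x^4 - 112x^3 + 672x^2 - 1793x + 1796
[θ, E_{-4}] f = 28x^3 - 336x^2 + 1344x - 1796


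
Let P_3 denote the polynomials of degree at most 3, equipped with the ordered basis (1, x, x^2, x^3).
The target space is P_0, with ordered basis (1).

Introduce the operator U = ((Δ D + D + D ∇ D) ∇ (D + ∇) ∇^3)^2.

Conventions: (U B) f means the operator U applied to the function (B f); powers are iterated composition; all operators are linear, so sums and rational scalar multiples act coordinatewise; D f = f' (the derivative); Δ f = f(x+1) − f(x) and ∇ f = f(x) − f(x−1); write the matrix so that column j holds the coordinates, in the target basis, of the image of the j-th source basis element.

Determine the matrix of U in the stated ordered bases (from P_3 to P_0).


the matrix is [[0, 0, 0, 0]] (rows listed top to bottom)

image of 1: 0
image of x: 0
image of x^2: 0
image of x^3: 0
each image's coordinates form column j of the matrix


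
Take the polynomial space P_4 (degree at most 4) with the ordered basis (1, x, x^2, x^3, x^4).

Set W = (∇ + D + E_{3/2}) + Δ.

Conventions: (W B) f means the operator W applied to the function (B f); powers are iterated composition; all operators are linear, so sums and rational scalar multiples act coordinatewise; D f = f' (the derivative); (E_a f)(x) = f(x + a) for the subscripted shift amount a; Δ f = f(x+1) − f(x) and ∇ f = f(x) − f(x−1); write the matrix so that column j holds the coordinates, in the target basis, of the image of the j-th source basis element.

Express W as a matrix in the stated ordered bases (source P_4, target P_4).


image of 1: 1
image of x: x + 9/2
image of x^2: x^2 + 9x + 9/4
image of x^3: x^3 + (27/2)x^2 + (27/4)x + 43/8
image of x^4: x^4 + 18x^3 + (27/2)x^2 + (43/2)x + 81/16
each image's coordinates form column j of the matrix

the matrix is [[1, 9/2, 9/4, 43/8, 81/16]; [0, 1, 9, 27/4, 43/2]; [0, 0, 1, 27/2, 27/2]; [0, 0, 0, 1, 18]; [0, 0, 0, 0, 1]] (rows listed top to bottom)


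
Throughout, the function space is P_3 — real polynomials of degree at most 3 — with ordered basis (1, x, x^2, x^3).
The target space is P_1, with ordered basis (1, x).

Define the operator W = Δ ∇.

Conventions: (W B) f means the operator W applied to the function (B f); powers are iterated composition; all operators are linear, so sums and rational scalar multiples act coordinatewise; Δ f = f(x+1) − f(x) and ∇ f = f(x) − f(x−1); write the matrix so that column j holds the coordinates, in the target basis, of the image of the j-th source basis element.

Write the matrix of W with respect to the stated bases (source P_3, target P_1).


image of 1: 0
image of x: 0
image of x^2: 2
image of x^3: 6x
each image's coordinates form column j of the matrix

the matrix is [[0, 0, 2, 0]; [0, 0, 0, 6]] (rows listed top to bottom)


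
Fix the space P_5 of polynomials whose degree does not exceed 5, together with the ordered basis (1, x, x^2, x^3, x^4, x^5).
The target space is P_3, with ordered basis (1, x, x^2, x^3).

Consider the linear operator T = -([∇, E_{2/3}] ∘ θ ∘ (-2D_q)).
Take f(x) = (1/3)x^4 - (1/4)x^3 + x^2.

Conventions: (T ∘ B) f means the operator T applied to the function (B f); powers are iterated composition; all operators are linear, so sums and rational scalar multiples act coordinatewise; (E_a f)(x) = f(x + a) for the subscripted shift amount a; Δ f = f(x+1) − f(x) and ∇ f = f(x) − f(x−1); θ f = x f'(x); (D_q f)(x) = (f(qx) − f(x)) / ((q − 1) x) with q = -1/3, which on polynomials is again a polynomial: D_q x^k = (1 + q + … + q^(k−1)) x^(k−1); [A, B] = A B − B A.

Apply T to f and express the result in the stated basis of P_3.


the result is g(x) = 0

D_q f = (20/81)x^3 - (7/36)x^2 + (2/3)x
(-2D_q) f = -(40/81)x^3 + (7/18)x^2 - (4/3)x
θ (-2D_q) f = -(40/27)x^3 + (7/9)x^2 - (4/3)x
E_{2/3} θ (-2D_q) f = -(40/27)x^3 - (59/27)x^2 - (184/81)x - 716/729
∇ E_{2/3} θ (-2D_q) f = -(40/9)x^2 + (2/27)x - 127/81
∇ θ (-2D_q) f = -(40/9)x^2 + 6x - 97/27
E_{2/3} ∇ θ (-2D_q) f = -(40/9)x^2 + (2/27)x - 127/81
[∇, E_{2/3}] θ (-2D_q) f = 0
(-([∇, E_{2/3}] ∘ θ ∘ (-2D_q))) f = 0


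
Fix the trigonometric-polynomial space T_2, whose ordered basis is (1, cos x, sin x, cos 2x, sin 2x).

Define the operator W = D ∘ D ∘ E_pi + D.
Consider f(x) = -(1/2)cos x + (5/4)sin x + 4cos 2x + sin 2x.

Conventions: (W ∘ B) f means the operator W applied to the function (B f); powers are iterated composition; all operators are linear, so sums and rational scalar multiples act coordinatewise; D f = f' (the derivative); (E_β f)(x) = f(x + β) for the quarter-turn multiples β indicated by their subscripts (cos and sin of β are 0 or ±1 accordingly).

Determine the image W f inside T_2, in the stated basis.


E_pi f = (1/2)cos x - (5/4)sin x + 4cos 2x + sin 2x
D E_pi f = -(5/4)cos x - (1/2)sin x + 2cos 2x - 8sin 2x
D D E_pi f = -(1/2)cos x + (5/4)sin x - 16cos 2x - 4sin 2x
D f = (5/4)cos x + (1/2)sin x + 2cos 2x - 8sin 2x
(D ∘ D ∘ E_pi + D) f = (3/4)cos x + (7/4)sin x - 14cos 2x - 12sin 2x

the image equals g(x) = (3/4)cos x + (7/4)sin x - 14cos 2x - 12sin 2x


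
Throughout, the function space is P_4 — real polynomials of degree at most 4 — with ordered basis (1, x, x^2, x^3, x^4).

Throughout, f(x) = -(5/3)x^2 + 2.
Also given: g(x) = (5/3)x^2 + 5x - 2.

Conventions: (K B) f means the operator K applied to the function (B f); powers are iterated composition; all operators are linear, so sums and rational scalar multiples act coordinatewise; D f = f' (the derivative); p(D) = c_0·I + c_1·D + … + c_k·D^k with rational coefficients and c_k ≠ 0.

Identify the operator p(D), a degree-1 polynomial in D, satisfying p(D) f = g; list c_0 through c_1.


c_0 = -1, c_1 = -3/2

D^0 f = -(5/3)x^2 + 2
D^1 f = -(10/3)x
matching coefficients of g against c_0 f + c_1 Df + … from the top degree down determines the c_i
solution: c_0 = -1, c_1 = -3/2


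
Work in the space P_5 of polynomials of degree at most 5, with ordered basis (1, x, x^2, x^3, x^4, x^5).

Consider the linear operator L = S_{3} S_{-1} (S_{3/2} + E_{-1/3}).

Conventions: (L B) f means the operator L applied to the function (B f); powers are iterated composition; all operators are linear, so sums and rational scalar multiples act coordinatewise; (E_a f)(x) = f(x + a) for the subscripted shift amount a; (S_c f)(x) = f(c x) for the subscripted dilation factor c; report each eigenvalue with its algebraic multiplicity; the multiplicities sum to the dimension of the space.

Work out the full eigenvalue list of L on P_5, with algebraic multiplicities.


λ = -66825/32 (multiplicity 1), λ = -945/8 (multiplicity 1), λ = -15/2 (multiplicity 1), λ = 2 (multiplicity 1), λ = 117/4 (multiplicity 1), λ = 7857/16 (multiplicity 1)

image of 1: 2
image of x: -(15/2)x - 1/3
image of x^2: (117/4)x^2 + 2x + 1/9
image of x^3: -(945/8)x^3 - 9x^2 - x - 1/27
image of x^4: (7857/16)x^4 + 36x^3 + 6x^2 + (4/9)x + 1/81
image of x^5: -(66825/32)x^5 - 135x^4 - 30x^3 - (10/3)x^2 - (5/27)x - 1/243
the matrix is upper triangular; its diagonal is (2, -15/2, 117/4, -945/8, 7857/16, -66825/32)
for a triangular matrix the eigenvalues are the diagonal entries, with algebraic multiplicity their repetition count


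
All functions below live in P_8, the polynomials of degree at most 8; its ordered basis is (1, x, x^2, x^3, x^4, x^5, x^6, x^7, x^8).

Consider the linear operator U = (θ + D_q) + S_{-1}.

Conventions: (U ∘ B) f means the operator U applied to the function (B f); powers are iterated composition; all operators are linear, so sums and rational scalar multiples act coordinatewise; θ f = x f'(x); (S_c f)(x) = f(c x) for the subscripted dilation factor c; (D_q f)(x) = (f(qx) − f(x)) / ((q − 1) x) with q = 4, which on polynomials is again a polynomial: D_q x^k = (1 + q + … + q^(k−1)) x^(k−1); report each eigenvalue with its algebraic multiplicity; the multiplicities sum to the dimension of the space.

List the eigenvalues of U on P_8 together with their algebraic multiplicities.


image of 1: 1
image of x: 1
image of x^2: 3x^2 + 5x
image of x^3: 2x^3 + 21x^2
image of x^4: 5x^4 + 85x^3
image of x^5: 4x^5 + 341x^4
image of x^6: 7x^6 + 1365x^5
image of x^7: 6x^7 + 5461x^6
image of x^8: 9x^8 + 21845x^7
the matrix is upper triangular; its diagonal is (1, 0, 3, 2, 5, 4, 7, 6, 9)
for a triangular matrix the eigenvalues are the diagonal entries, with algebraic multiplicity their repetition count

λ = 0 (multiplicity 1), λ = 1 (multiplicity 1), λ = 2 (multiplicity 1), λ = 3 (multiplicity 1), λ = 4 (multiplicity 1), λ = 5 (multiplicity 1), λ = 6 (multiplicity 1), λ = 7 (multiplicity 1), λ = 9 (multiplicity 1)


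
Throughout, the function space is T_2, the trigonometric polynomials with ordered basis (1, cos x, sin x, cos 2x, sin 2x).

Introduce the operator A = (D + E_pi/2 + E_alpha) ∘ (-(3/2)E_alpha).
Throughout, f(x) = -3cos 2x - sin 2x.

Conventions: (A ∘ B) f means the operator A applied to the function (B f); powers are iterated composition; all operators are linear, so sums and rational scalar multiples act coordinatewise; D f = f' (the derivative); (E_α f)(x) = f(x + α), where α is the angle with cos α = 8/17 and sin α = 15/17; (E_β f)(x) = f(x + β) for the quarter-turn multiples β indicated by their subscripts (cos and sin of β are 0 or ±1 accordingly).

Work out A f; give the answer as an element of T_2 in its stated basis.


the result is g(x) = -(916962/83521)cos 2x + (892836/83521)sin 2x

E_alpha f = (243/289)cos 2x + (881/289)sin 2x
(-(3/2)E_alpha) f = -(729/578)cos 2x - (2643/578)sin 2x
D (-(3/2)E_alpha) f = -(2643/289)cos 2x + (729/289)sin 2x
E_pi/2 (-(3/2)E_alpha) f = (729/578)cos 2x + (2643/578)sin 2x
E_alpha (-(3/2)E_alpha) f = -(516951/167042)cos 2x + (600483/167042)sin 2x
(D + E_pi/2 + E_alpha) (-(3/2)E_alpha) f = -(916962/83521)cos 2x + (892836/83521)sin 2x


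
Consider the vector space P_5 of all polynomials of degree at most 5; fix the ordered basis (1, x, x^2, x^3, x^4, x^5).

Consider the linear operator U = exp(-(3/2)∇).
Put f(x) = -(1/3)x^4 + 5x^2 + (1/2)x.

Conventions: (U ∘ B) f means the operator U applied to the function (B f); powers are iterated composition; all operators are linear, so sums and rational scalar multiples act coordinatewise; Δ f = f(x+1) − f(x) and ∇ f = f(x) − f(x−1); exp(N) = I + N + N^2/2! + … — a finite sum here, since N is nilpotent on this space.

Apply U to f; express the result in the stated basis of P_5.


order-1 term: 2x^3 - 3x^2 - 13x + 25/4
order-2 term: -(9/2)x^2 + 9x + 6
order-3 term: (9/2)x - 27/4
order-4 term: -27/16
the series for exp(-(3/2)∇) f terminates at order 4
exp(-(3/2)∇) f = -(1/3)x^4 + 2x^3 - (5/2)x^2 + x + 61/16

g(x) = -(1/3)x^4 + 2x^3 - (5/2)x^2 + x + 61/16


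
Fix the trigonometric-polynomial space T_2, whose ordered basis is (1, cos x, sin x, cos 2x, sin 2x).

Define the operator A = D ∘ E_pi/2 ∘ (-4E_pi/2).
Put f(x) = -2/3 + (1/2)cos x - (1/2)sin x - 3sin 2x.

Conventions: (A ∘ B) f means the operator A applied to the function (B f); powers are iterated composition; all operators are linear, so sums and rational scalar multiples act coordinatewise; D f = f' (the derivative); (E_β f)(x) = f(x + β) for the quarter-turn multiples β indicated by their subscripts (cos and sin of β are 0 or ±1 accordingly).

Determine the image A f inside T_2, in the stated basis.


the image equals g(x) = -2cos x - 2sin x + 24cos 2x

E_pi/2 f = -2/3 - (1/2)cos x - (1/2)sin x + 3sin 2x
(-4E_pi/2) f = 8/3 + 2cos x + 2sin x - 12sin 2x
E_pi/2 (-4E_pi/2) f = 8/3 + 2cos x - 2sin x + 12sin 2x
D E_pi/2 (-4E_pi/2) f = -2cos x - 2sin x + 24cos 2x


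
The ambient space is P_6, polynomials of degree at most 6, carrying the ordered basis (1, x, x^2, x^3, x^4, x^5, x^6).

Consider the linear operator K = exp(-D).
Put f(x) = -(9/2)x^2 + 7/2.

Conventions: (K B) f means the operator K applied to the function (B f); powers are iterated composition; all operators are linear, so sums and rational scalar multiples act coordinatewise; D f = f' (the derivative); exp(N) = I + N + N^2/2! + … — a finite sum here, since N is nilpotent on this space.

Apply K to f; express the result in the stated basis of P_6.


the result is g(x) = -(9/2)x^2 + 9x - 1

order-1 term: 9x
order-2 term: -9/2
the series for exp(-D) f terminates at order 2
exp(-D) f = -(9/2)x^2 + 9x - 1


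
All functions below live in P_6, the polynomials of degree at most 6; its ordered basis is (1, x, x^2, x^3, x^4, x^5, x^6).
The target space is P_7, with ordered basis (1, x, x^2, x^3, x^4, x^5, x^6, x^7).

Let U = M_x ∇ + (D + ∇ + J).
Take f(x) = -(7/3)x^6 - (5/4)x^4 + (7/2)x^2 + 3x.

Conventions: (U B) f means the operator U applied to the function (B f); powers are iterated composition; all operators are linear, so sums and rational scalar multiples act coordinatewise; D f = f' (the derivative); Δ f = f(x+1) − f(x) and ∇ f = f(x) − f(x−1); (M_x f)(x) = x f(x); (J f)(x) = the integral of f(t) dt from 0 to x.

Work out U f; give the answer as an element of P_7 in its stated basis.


∇ f = -14x^5 + 35x^4 - (155/3)x^3 + (85/2)x^2 - 12x + 37/12
M_x ∇ f = -14x^6 + 35x^5 - (155/3)x^4 + (85/2)x^3 - 12x^2 + (37/12)x
D f = -14x^5 - 5x^3 + 7x + 3
∇ f = -14x^5 + 35x^4 - (155/3)x^3 + (85/2)x^2 - 12x + 37/12
J f = -(1/3)x^7 - (1/4)x^5 + (7/6)x^3 + (3/2)x^2
(D + ∇ + J) f = -(1/3)x^7 - (113/4)x^5 + 35x^4 - (111/2)x^3 + 44x^2 - 5x + 73/12
(M_x ∇ + (D + ∇ + J)) f = -(1/3)x^7 - 14x^6 + (27/4)x^5 - (50/3)x^4 - 13x^3 + 32x^2 - (23/12)x + 73/12

the image equals g(x) = -(1/3)x^7 - 14x^6 + (27/4)x^5 - (50/3)x^4 - 13x^3 + 32x^2 - (23/12)x + 73/12


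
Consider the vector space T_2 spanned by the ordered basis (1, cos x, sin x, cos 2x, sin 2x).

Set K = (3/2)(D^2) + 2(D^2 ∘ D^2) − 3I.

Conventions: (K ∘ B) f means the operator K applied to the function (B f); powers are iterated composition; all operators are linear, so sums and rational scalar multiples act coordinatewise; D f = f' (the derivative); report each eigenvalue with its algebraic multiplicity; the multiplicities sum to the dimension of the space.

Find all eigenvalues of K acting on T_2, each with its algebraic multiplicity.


image of 1: -3
image of cos x: -(5/2)cos x
image of sin x: -(5/2)sin x
image of cos 2x: 23cos 2x
image of sin 2x: 23sin 2x
the matrix is diagonal; its diagonal is (-3, -5/2, -5/2, 23, 23)
for a triangular matrix the eigenvalues are the diagonal entries, with algebraic multiplicity their repetition count

λ = -3 (multiplicity 1), λ = -5/2 (multiplicity 2), λ = 23 (multiplicity 2)


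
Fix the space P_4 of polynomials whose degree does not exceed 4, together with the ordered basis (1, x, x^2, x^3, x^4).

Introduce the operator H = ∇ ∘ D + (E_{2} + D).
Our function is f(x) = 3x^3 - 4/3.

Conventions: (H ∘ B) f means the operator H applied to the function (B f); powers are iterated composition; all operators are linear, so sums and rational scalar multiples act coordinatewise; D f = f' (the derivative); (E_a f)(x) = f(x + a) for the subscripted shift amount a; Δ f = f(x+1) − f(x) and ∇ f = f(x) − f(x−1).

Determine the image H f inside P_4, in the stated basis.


D f = 9x^2
∇ D f = 18x - 9
E_{2} f = 3x^3 + 18x^2 + 36x + 68/3
D f = 9x^2
(E_{2} + D) f = 3x^3 + 27x^2 + 36x + 68/3
(∇ ∘ D + (E_{2} + D)) f = 3x^3 + 27x^2 + 54x + 41/3

g(x) = 3x^3 + 27x^2 + 54x + 41/3


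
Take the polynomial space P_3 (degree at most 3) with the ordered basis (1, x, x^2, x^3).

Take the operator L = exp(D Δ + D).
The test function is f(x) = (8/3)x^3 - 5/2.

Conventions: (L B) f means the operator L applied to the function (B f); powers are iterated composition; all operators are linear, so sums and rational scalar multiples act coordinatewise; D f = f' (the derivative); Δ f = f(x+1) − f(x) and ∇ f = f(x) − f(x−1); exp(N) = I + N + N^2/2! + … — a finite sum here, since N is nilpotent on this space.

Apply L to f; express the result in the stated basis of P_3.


order-1 term: 8x^2 + 16x + 8
order-2 term: 8x + 16
order-3 term: 8/3
the series for exp(D Δ + D) f terminates at order 3
exp(D Δ + D) f = (8/3)x^3 + 8x^2 + 24x + 145/6

the image equals g(x) = (8/3)x^3 + 8x^2 + 24x + 145/6


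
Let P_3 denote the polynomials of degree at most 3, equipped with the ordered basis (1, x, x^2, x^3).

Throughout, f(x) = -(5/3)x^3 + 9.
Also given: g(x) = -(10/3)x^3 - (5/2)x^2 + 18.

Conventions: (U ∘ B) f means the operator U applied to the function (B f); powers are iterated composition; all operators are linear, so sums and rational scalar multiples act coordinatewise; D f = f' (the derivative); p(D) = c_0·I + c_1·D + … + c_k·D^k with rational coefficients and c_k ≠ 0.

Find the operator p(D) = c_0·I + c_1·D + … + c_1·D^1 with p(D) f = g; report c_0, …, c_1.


p(D) = 2·I + (1/2)·D, i.e. c_0 = 2, c_1 = 1/2

D^0 f = -(5/3)x^3 + 9
D^1 f = -5x^2
matching coefficients of g against c_0 f + c_1 Df + … from the top degree down determines the c_i
solution: c_0 = 2, c_1 = 1/2


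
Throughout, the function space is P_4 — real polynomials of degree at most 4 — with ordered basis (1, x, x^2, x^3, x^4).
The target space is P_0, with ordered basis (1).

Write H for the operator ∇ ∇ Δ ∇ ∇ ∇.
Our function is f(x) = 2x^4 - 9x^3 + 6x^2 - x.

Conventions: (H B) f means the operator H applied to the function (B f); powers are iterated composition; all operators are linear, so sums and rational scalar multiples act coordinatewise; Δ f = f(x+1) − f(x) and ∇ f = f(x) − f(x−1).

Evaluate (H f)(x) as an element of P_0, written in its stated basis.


∇ f = 8x^3 - 39x^2 + 47x - 18
∇ ∇ f = 24x^2 - 102x + 94
∇ (∇ ∇) f = 48x - 126
Δ ∇ (∇ ∇) f = 48
∇ Δ ∇ (∇ ∇) f = 0
∇ (∇ Δ ∇) (∇ ∇) f = 0

g(x) = 0


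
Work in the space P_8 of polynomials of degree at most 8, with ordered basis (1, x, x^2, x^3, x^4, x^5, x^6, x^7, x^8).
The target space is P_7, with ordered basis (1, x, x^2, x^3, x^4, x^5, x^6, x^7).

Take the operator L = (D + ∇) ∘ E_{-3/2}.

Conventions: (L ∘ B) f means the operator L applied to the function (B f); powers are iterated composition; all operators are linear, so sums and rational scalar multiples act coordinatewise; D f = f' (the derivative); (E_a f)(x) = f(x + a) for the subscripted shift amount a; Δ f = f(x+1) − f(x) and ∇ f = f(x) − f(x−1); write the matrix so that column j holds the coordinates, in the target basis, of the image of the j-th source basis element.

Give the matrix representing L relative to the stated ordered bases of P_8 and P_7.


image of 1: 0
image of x: 2
image of x^2: 4x - 7
image of x^3: 6x^2 - 21x + 19
image of x^4: 8x^3 - 42x^2 + 76x - 95/2
image of x^5: 10x^4 - 70x^3 + 190x^2 - (475/2)x + 923/8
image of x^6: 12x^5 - 105x^4 + 380x^3 - (1425/2)x^2 + (2769/4)x - 4453/16
image of x^7: 14x^6 - 147x^5 + 665x^4 - (3325/2)x^3 + (19383/8)x^2 - (31171/16)x + 673
image of x^8: 16x^7 - 196x^6 + 1064x^5 - 3325x^4 + 6461x^3 - (31171/4)x^2 + 5384x - 26191/16
each image's coordinates form column j of the matrix

the matrix is [[0, 2, -7, 19, -95/2, 923/8, -4453/16, 673, -26191/16]; [0, 0, 4, -21, 76, -475/2, 2769/4, -31171/16, 5384]; [0, 0, 0, 6, -42, 190, -1425/2, 19383/8, -31171/4]; [0, 0, 0, 0, 8, -70, 380, -3325/2, 6461]; [0, 0, 0, 0, 0, 10, -105, 665, -3325]; [0, 0, 0, 0, 0, 0, 12, -147, 1064]; [0, 0, 0, 0, 0, 0, 0, 14, -196]; [0, 0, 0, 0, 0, 0, 0, 0, 16]] (rows listed top to bottom)


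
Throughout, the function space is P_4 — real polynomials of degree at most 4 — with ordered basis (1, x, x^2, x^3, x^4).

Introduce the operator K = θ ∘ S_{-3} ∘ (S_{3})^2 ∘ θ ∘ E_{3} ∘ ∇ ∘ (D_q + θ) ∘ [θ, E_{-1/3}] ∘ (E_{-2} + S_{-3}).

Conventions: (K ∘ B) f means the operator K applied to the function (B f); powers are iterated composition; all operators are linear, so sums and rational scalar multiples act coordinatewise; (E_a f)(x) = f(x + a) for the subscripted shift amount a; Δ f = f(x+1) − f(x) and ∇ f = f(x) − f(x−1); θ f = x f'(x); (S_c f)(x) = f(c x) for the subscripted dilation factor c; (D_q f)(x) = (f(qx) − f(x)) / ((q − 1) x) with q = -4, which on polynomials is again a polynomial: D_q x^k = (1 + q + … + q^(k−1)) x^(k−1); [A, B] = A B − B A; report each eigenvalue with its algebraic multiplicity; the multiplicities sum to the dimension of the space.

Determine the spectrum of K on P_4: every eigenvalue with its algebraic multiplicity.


image of 1: 0
image of x: 0
image of x^2: 0
image of x^3: 2808x
image of x^4: 2869344x^2 - 196920x
the matrix is upper triangular; its diagonal is (0, 0, 0, 0, 0)
for a triangular matrix the eigenvalues are the diagonal entries, with algebraic multiplicity their repetition count

λ = 0 (multiplicity 5)


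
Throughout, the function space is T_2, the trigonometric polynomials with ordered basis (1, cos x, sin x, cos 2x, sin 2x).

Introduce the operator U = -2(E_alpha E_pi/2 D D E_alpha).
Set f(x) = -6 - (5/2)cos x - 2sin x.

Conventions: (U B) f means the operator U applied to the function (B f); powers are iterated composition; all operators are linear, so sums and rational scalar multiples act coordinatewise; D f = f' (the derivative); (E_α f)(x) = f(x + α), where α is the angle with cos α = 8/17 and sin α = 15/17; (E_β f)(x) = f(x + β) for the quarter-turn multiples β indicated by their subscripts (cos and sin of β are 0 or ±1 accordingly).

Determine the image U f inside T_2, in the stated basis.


the image equals g(x) = (1844/289)cos x + (155/289)sin x

E_alpha f = -6 - (50/17)cos x + (43/34)sin x
D E_alpha f = (43/34)cos x + (50/17)sin x
D D E_alpha f = (50/17)cos x - (43/34)sin x
E_pi/2 D D E_alpha f = -(43/34)cos x - (50/17)sin x
E_alpha E_pi/2 D D E_alpha f = -(922/289)cos x - (155/578)sin x
(-2(E_alpha E_pi/2 D D E_alpha)) f = (1844/289)cos x + (155/289)sin x


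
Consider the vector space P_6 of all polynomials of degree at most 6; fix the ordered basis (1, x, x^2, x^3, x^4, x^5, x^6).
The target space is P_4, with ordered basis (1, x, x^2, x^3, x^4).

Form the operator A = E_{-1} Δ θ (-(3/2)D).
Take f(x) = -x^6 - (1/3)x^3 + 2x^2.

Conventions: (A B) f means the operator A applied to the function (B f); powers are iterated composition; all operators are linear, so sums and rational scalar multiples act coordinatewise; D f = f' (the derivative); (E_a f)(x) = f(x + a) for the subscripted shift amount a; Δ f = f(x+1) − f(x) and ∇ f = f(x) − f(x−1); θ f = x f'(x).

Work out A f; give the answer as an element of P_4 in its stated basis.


D f = -6x^5 - x^2 + 4x
(-(3/2)D) f = 9x^5 + (3/2)x^2 - 6x
θ (-(3/2)D) f = 45x^5 + 3x^2 - 6x
Δ θ (-(3/2)D) f = 225x^4 + 450x^3 + 450x^2 + 231x + 42
E_{-1} Δ θ (-(3/2)D) f = 225x^4 - 450x^3 + 450x^2 - 219x + 36

the result is g(x) = 225x^4 - 450x^3 + 450x^2 - 219x + 36


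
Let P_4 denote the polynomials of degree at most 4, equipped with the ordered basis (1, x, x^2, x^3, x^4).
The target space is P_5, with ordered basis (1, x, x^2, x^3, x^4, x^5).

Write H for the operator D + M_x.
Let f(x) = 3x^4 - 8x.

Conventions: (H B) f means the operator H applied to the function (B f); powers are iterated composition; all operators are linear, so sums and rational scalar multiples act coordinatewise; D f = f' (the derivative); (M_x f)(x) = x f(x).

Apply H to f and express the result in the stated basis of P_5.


D f = 12x^3 - 8
M_x f = 3x^5 - 8x^2
(D + M_x) f = 3x^5 + 12x^3 - 8x^2 - 8

the image equals g(x) = 3x^5 + 12x^3 - 8x^2 - 8


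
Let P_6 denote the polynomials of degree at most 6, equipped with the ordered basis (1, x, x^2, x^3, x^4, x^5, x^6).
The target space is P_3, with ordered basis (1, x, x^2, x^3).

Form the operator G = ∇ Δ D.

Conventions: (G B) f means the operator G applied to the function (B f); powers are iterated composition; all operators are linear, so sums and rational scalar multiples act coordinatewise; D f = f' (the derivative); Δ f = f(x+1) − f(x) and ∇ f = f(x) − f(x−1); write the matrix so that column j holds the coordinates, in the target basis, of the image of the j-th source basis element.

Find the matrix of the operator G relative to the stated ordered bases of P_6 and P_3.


image of 1: 0
image of x: 0
image of x^2: 0
image of x^3: 6
image of x^4: 24x
image of x^5: 60x^2 + 10
image of x^6: 120x^3 + 60x
each image's coordinates form column j of the matrix

the matrix is [[0, 0, 0, 6, 0, 10, 0]; [0, 0, 0, 0, 24, 0, 60]; [0, 0, 0, 0, 0, 60, 0]; [0, 0, 0, 0, 0, 0, 120]] (rows listed top to bottom)


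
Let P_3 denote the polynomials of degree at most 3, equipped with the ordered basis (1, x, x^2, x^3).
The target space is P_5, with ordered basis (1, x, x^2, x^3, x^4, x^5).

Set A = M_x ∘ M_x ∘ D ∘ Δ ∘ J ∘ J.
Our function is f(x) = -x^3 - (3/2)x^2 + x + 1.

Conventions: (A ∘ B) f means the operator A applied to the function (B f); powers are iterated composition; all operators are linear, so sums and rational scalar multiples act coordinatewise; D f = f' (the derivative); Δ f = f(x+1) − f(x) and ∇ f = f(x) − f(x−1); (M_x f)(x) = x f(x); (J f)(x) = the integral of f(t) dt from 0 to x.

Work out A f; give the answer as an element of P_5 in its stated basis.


the result is g(x) = -x^5 - 3x^4 - (3/2)x^3 + (3/4)x^2

J f = -(1/4)x^4 - (1/2)x^3 + (1/2)x^2 + x
J J f = -(1/20)x^5 - (1/8)x^4 + (1/6)x^3 + (1/2)x^2
Δ (J ∘ J) f = -(1/4)x^4 - x^3 - (3/4)x^2 + (3/4)x + 59/120
D (Δ ∘ J ∘ J) f = -x^3 - 3x^2 - (3/2)x + 3/4
M_x D (Δ ∘ J ∘ J) f = -x^4 - 3x^3 - (3/2)x^2 + (3/4)x
M_x M_x D (Δ ∘ J ∘ J) f = -x^5 - 3x^4 - (3/2)x^3 + (3/4)x^2


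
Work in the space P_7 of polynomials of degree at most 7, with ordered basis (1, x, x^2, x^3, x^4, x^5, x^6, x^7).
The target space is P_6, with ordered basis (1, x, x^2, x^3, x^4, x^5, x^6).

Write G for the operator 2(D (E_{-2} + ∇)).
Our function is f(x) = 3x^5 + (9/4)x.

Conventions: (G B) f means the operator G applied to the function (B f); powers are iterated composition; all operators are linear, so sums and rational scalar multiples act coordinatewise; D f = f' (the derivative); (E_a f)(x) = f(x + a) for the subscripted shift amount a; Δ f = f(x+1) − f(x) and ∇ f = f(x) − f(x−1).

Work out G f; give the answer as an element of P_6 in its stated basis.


E_{-2} f = 3x^5 - 30x^4 + 120x^3 - 240x^2 + (969/4)x - 201/2
∇ f = 15x^4 - 30x^3 + 30x^2 - 15x + 21/4
(E_{-2} + ∇) f = 3x^5 - 15x^4 + 90x^3 - 210x^2 + (909/4)x - 381/4
D (E_{-2} + ∇) f = 15x^4 - 60x^3 + 270x^2 - 420x + 909/4
(2(D (E_{-2} + ∇))) f = 30x^4 - 120x^3 + 540x^2 - 840x + 909/2

the image equals g(x) = 30x^4 - 120x^3 + 540x^2 - 840x + 909/2


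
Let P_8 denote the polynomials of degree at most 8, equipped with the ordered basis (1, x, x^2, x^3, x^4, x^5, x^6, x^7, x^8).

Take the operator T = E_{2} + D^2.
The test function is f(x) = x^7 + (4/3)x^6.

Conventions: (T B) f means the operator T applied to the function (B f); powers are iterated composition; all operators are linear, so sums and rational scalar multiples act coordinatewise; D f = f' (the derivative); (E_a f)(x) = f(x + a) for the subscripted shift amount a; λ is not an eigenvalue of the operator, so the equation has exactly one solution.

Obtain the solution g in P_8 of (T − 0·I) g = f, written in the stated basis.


the result is g(x) = x^7 - (38/3)x^6 + 26x^5 + 600x^4 - (14680/3)x^3 + 8048x^2 + 36592x - 276224/3

write g with unknown coordinates in the stated basis and equate coefficients in (T − 0·I) g = f
solving from the highest basis element down gives g = x^7 - (38/3)x^6 + 26x^5 + 600x^4 - (14680/3)x^3 + 8048x^2 + 36592x - 276224/3
check: T g = x^7 + (4/3)x^6
so T g − 0·g = x^7 + (4/3)x^6 = f ✓


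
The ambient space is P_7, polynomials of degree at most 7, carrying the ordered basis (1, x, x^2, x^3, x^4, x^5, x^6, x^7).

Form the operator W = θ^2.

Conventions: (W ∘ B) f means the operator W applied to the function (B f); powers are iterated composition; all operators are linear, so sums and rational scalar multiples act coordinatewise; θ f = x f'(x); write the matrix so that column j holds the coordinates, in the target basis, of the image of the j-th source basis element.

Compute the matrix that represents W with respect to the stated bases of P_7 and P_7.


the matrix is [[0, 0, 0, 0, 0, 0, 0, 0]; [0, 1, 0, 0, 0, 0, 0, 0]; [0, 0, 4, 0, 0, 0, 0, 0]; [0, 0, 0, 9, 0, 0, 0, 0]; [0, 0, 0, 0, 16, 0, 0, 0]; [0, 0, 0, 0, 0, 25, 0, 0]; [0, 0, 0, 0, 0, 0, 36, 0]; [0, 0, 0, 0, 0, 0, 0, 49]] (rows listed top to bottom)

image of 1: 0
image of x: x
image of x^2: 4x^2
image of x^3: 9x^3
image of x^4: 16x^4
image of x^5: 25x^5
image of x^6: 36x^6
image of x^7: 49x^7
each image's coordinates form column j of the matrix


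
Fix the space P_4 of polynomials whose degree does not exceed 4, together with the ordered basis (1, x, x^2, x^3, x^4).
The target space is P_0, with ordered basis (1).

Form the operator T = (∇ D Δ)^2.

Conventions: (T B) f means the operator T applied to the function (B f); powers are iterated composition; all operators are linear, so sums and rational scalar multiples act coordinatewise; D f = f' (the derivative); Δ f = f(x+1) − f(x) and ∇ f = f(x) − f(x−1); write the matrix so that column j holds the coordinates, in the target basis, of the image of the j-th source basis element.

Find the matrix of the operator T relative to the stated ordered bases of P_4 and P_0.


the matrix is [[0, 0, 0, 0, 0]] (rows listed top to bottom)

image of 1: 0
image of x: 0
image of x^2: 0
image of x^3: 0
image of x^4: 0
each image's coordinates form column j of the matrix


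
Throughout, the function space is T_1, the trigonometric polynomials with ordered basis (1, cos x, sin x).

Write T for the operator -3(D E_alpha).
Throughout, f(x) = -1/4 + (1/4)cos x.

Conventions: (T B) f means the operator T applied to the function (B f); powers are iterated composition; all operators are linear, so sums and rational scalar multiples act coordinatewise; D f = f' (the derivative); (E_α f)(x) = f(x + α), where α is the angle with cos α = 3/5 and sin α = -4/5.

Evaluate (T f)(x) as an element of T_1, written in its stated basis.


g(x) = -(3/5)cos x + (9/20)sin x

E_alpha f = -1/4 + (3/20)cos x + (1/5)sin x
D E_alpha f = (1/5)cos x - (3/20)sin x
(-3(D E_alpha)) f = -(3/5)cos x + (9/20)sin x


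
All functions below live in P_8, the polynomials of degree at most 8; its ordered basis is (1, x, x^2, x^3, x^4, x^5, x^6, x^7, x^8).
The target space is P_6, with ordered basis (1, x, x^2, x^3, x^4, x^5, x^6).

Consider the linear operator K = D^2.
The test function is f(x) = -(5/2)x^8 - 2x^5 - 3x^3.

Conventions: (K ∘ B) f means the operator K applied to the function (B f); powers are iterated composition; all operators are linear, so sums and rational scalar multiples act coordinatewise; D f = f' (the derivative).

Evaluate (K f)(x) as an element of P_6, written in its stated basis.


D f = -20x^7 - 10x^4 - 9x^2
D D f = -140x^6 - 40x^3 - 18x

g(x) = -140x^6 - 40x^3 - 18x


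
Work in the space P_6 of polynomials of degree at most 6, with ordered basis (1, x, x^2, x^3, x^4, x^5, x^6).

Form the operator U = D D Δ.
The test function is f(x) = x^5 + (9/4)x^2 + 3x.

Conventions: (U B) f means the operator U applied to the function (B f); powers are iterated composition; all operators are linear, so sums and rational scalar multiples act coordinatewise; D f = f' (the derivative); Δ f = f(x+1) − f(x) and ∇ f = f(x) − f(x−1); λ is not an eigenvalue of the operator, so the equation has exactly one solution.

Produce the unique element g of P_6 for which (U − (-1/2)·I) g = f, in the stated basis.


the result is g(x) = 2x^5 - (471/2)x^2 - 234x - 80

write g with unknown coordinates in the stated basis and equate coefficients in (U − (-1/2)·I) g = f
solving from the highest basis element down gives g = 2x^5 - (471/2)x^2 - 234x - 80
check: U g = 120x^2 + 120x + 40
so U g − (-1/2)·g = x^5 + (9/4)x^2 + 3x = f ✓


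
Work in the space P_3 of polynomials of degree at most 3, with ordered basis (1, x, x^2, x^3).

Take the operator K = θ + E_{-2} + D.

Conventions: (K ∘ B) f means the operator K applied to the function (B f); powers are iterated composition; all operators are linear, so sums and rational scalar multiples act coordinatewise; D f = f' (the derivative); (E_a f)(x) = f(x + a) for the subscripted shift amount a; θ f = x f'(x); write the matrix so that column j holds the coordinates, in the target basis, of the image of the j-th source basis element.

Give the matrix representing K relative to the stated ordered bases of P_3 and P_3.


image of 1: 1
image of x: 2x - 1
image of x^2: 3x^2 - 2x + 4
image of x^3: 4x^3 - 3x^2 + 12x - 8
each image's coordinates form column j of the matrix

the matrix is [[1, -1, 4, -8]; [0, 2, -2, 12]; [0, 0, 3, -3]; [0, 0, 0, 4]] (rows listed top to bottom)


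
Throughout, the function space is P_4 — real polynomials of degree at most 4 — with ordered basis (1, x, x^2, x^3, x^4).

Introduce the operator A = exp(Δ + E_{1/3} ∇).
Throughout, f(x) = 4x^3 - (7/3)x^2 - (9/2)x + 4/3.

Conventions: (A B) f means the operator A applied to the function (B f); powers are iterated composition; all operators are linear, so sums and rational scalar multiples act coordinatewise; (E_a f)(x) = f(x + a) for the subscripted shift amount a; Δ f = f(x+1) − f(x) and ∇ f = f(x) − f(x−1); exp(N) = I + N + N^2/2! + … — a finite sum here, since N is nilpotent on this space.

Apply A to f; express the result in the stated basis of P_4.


order-1 term: 24x^2 - (4/3)x - 47/9
order-2 term: 48x + 20/3
order-3 term: 32
the series for exp(Δ + E_{1/3} ∇) f terminates at order 3
exp(Δ + E_{1/3} ∇) f = 4x^3 + (65/3)x^2 + (253/6)x + 313/9

g(x) = 4x^3 + (65/3)x^2 + (253/6)x + 313/9


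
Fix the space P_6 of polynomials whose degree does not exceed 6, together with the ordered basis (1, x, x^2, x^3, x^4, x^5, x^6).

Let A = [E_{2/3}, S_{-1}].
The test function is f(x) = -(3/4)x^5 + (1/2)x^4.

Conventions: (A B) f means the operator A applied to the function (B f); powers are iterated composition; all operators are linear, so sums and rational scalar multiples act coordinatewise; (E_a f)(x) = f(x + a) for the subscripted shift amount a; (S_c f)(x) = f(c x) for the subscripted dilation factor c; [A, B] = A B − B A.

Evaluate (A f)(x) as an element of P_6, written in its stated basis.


S_{-1} f = (3/4)x^5 + (1/2)x^4
E_{2/3} S_{-1} f = (3/4)x^5 + 3x^4 + (14/3)x^3 + (32/9)x^2 + (4/3)x + 16/81
E_{2/3} f = -(3/4)x^5 - 2x^4 - 2x^3 - (8/9)x^2 - (4/27)x
S_{-1} E_{2/3} f = (3/4)x^5 - 2x^4 + 2x^3 - (8/9)x^2 + (4/27)x
[E_{2/3}, S_{-1}] f = 5x^4 + (8/3)x^3 + (40/9)x^2 + (32/27)x + 16/81

g(x) = 5x^4 + (8/3)x^3 + (40/9)x^2 + (32/27)x + 16/81


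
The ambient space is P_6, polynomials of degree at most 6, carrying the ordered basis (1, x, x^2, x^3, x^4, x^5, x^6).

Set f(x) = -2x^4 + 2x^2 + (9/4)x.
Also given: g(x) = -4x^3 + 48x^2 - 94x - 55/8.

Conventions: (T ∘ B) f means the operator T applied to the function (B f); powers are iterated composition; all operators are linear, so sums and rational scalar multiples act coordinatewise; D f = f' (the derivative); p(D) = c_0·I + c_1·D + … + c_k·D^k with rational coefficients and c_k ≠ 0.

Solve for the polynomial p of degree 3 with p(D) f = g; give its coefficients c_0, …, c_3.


p(D) = (1/2)·D − 2·D^2 + 2·D^3, i.e. c_0 = 0, c_1 = 1/2, c_2 = -2, c_3 = 2

D^0 f = -2x^4 + 2x^2 + (9/4)x
D^1 f = -8x^3 + 4x + 9/4
D^2 f = -24x^2 + 4
D^3 f = -48x
matching coefficients of g against c_0 f + c_1 Df + … from the top degree down determines the c_i
solution: c_0 = 0, c_1 = 1/2, c_2 = -2, c_3 = 2


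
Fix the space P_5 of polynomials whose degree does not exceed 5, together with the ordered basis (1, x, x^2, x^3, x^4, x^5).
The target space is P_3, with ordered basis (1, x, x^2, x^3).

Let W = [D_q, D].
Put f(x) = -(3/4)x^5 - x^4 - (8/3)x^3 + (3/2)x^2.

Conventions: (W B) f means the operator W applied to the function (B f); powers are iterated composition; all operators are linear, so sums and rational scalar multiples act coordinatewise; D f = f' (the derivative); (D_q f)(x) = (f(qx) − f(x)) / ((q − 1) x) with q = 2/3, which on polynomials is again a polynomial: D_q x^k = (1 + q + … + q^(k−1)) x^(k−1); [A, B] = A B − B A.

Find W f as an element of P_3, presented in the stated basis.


the result is g(x) = -(131/108)x^3 - (11/9)x^2 - (56/27)x + 1/2

D f = -(15/4)x^4 - 4x^3 - 8x^2 + 3x
D_q D f = -(325/36)x^3 - (76/9)x^2 - (40/3)x + 3
D_q f = -(211/108)x^4 - (65/27)x^3 - (152/27)x^2 + (5/2)x
D D_q f = -(211/27)x^3 - (65/9)x^2 - (304/27)x + 5/2
[D_q, D] f = -(131/108)x^3 - (11/9)x^2 - (56/27)x + 1/2


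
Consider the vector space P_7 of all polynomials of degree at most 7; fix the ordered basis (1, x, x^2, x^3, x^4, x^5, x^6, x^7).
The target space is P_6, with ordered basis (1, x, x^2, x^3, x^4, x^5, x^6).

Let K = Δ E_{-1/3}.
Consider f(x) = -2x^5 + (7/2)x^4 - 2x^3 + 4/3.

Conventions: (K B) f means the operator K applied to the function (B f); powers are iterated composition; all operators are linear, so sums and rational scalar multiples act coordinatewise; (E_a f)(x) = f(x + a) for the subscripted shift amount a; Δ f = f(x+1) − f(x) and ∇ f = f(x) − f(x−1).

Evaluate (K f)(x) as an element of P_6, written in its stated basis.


E_{-1/3} f = -2x^5 + (41/6)x^4 - (80/9)x^3 + (137/27)x^2 - (106/81)x + 709/486
Δ E_{-1/3} f = -10x^4 + (22/3)x^3 - (17/3)x^2 + (22/27)x - 47/162

the image equals g(x) = -10x^4 + (22/3)x^3 - (17/3)x^2 + (22/27)x - 47/162


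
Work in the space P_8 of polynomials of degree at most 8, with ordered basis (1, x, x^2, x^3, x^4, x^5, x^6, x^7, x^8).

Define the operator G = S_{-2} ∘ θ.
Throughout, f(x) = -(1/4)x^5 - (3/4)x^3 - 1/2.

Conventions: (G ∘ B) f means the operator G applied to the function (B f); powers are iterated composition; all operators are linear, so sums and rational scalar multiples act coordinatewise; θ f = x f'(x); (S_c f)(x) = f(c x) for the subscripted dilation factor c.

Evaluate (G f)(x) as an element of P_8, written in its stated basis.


θ f = -(5/4)x^5 - (9/4)x^3
S_{-2} θ f = 40x^5 + 18x^3

the image equals g(x) = 40x^5 + 18x^3


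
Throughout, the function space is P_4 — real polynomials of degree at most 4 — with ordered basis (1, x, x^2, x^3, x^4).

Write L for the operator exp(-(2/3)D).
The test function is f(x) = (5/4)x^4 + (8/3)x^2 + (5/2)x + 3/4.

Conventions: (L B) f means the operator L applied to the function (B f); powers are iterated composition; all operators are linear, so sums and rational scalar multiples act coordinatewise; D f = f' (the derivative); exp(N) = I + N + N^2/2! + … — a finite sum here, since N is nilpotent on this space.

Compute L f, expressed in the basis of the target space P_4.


the image equals g(x) = (5/4)x^4 - (10/3)x^3 + 6x^2 - (137/54)x + 167/324

order-1 term: -(10/3)x^3 - (32/9)x - 5/3
order-2 term: (10/3)x^2 + 32/27
order-3 term: -(40/27)x
order-4 term: 20/81
the series for exp(-(2/3)D) f terminates at order 4
exp(-(2/3)D) f = (5/4)x^4 - (10/3)x^3 + 6x^2 - (137/54)x + 167/324


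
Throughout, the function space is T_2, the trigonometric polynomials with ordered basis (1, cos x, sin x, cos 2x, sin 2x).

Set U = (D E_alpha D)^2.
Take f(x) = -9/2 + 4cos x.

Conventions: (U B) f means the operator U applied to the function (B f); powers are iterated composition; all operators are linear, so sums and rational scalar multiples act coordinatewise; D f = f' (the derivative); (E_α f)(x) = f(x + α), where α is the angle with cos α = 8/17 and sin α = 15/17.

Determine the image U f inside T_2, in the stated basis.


g(x) = -(644/289)cos x - (960/289)sin x

D f = -4sin x
E_alpha D f = -(60/17)cos x - (32/17)sin x
D E_alpha D f = -(32/17)cos x + (60/17)sin x
D (D E_alpha D) f = (60/17)cos x + (32/17)sin x
E_alpha D (D E_alpha D) f = (960/289)cos x - (644/289)sin x
D E_alpha D (D E_alpha D) f = -(644/289)cos x - (960/289)sin x
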